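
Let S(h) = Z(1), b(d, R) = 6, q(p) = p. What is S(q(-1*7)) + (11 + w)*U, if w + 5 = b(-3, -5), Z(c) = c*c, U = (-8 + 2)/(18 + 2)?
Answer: -13/5 ≈ -2.6000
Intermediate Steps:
U = -3/10 (U = -6/20 = -6*1/20 = -3/10 ≈ -0.30000)
Z(c) = c²
S(h) = 1 (S(h) = 1² = 1)
w = 1 (w = -5 + 6 = 1)
S(q(-1*7)) + (11 + w)*U = 1 + (11 + 1)*(-3/10) = 1 + 12*(-3/10) = 1 - 18/5 = -13/5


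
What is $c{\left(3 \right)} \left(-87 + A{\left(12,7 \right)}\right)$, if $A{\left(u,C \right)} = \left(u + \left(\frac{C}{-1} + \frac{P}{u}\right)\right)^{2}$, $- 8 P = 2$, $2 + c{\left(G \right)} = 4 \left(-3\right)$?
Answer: $\frac{1003289}{1152} \approx 870.91$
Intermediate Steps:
$c{\left(G \right)} = -14$ ($c{\left(G \right)} = -2 + 4 \left(-3\right) = -2 - 12 = -14$)
$P = - \frac{1}{4}$ ($P = \left(- \frac{1}{8}\right) 2 = - \frac{1}{4} \approx -0.25$)
$A{\left(u,C \right)} = \left(u - C - \frac{1}{4 u}\right)^{2}$ ($A{\left(u,C \right)} = \left(u + \left(\frac{C}{-1} - \frac{1}{4 u}\right)\right)^{2} = \left(u + \left(C \left(-1\right) - \frac{1}{4 u}\right)\right)^{2} = \left(u - \left(C + \frac{1}{4 u}\right)\right)^{2} = \left(u - C - \frac{1}{4 u}\right)^{2}$)
$c{\left(3 \right)} \left(-87 + A{\left(12,7 \right)}\right) = - 14 \left(-87 + \frac{\left(1 - 4 \cdot 12^{2} + 4 \cdot 7 \cdot 12\right)^{2}}{16 \cdot 144}\right) = - 14 \left(-87 + \frac{1}{16} \cdot \frac{1}{144} \left(1 - 576 + 336\right)^{2}\right) = - 14 \left(-87 + \frac{1}{16} \cdot \frac{1}{144} \left(-239\right)^{2}\right) = - 14 \left(-87 + \frac{1}{16} \cdot \frac{1}{144} \cdot 57121\right) = - 14 \left(-87 + \frac{57121}{2304}\right) = \left(-14\right) \left(- \frac{143327}{2304}\right) = \frac{1003289}{1152}$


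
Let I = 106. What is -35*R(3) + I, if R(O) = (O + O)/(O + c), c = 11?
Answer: 91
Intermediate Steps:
R(O) = 2*O/(11 + O) (R(O) = (O + O)/(O + 11) = (2*O)/(11 + O) = 2*O/(11 + O))
-35*R(3) + I = -70*3/(11 + 3) + 106 = -70*3/14 + 106 = -35*3/7 + 106 = -15 + 106 = 91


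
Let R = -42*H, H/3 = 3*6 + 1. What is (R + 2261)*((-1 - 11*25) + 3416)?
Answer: -417620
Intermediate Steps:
H = 57 (H = 3*(3*6 + 1) = 3*(18 + 1) = 3*19 = 57)
R = -2394 (R = -42*57 = -2394)
(R + 2261)*((-1 - 11*25) + 3416) = (-2394 + 2261)*((-1 - 11*25) + 3416) = -133*((-1 - 275) + 3416) = -133*(-276 + 3416) = -133*3140 = -417620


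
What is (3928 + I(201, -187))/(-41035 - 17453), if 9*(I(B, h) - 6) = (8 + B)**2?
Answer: -79087/526392 ≈ -0.15024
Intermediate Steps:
I(B, h) = 6 + (8 + B)**2/9
(3928 + I(201, -187))/(-41035 - 17453) = (3928 + (6 + (8 + 201)**2/9))/(-41035 - 17453) = (3928 + (6 + (1/9)*209**2))/(-58488) = (3928 + (6 + (1/9)*43681))*(-1/58488) = (3928 + (6 + 43681/9))*(-1/58488) = (3928 + 43735/9)*(-1/58488) = (79087/9)*(-1/58488) = -79087/526392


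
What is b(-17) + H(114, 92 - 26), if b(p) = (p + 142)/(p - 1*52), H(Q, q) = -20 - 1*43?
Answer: -4472/69 ≈ -64.812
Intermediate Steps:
H(Q, q) = -63 (H(Q, q) = -20 - 43 = -63)
b(p) = (142 + p)/(-52 + p) (b(p) = (142 + p)/(p - 52) = (142 + p)/(-52 + p))
b(-17) + H(114, 92 - 26) = (142 - 17)/(-52 - 17) - 63 = 125/(-69) - 63 = -1/69*125 - 63 = -125/69 - 63 = -4472/69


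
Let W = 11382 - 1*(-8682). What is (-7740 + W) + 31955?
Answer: 44279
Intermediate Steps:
W = 20064 (W = 11382 + 8682 = 20064)
(-7740 + W) + 31955 = (-7740 + 20064) + 31955 = 12324 + 31955 = 44279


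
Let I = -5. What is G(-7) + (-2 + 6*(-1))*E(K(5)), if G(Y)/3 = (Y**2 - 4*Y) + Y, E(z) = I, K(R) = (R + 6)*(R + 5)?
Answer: 250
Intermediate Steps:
K(R) = (5 + R)*(6 + R) (K(R) = (6 + R)*(5 + R) = (5 + R)*(6 + R))
E(z) = -5
G(Y) = -9*Y + 3*Y**2 (G(Y) = 3*((Y**2 - 4*Y) + Y) = 3*(Y**2 - 3*Y) = -9*Y + 3*Y**2)
G(-7) + (-2 + 6*(-1))*E(K(5)) = 3*(-7)*(-3 - 7) + (-2 + 6*(-1))*(-5) = 3*(-7)*(-10) + (-2 - 6)*(-5) = 210 - 8*(-5) = 210 + 40 = 250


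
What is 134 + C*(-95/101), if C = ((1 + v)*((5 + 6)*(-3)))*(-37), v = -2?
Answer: 129529/101 ≈ 1282.5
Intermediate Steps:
C = -1221 (C = ((1 - 2)*((5 + 6)*(-3)))*(-37) = -11*(-3)*(-37) = -1*(-33)*(-37) = 33*(-37) = -1221)
134 + C*(-95/101) = 134 - (-115995)/101 = 134 - 1221*(-95/101) = 134 + 115995/101 = 129529/101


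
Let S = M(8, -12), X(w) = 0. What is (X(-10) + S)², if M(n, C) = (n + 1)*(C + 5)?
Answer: 3969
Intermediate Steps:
M(n, C) = (1 + n)*(5 + C)
S = -63 (S = 5 - 12 + 5*8 - 12*8 = 5 - 12 + 40 - 96 = -63)
(X(-10) + S)² = (0 - 63)² = (-63)² = 3969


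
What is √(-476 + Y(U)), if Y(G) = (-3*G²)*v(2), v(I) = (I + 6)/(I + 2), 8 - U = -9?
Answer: I*√2210 ≈ 47.011*I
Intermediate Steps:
U = 17 (U = 8 - 1*(-9) = 8 + 9 = 17)
v(I) = (6 + I)/(2 + I)
Y(G) = -6*G² (Y(G) = (-3*G²)*((6 + 2)/(2 + 2)) = (-3*G²)*(8/4) = (-3*G²)*((¼)*8) = -3*G²*2 = -6*G²)
√(-476 + Y(U)) = √(-476 - 6*17²) = √(-476 - 6*289) = √(-476 - 1734) = √(-2210) = I*√2210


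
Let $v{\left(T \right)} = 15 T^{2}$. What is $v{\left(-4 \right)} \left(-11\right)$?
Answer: $-2640$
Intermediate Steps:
$v{\left(-4 \right)} \left(-11\right) = 15 \left(-4\right)^{2} \left(-11\right) = 15 \cdot 16 \left(-11\right) = 240 \left(-11\right) = -2640$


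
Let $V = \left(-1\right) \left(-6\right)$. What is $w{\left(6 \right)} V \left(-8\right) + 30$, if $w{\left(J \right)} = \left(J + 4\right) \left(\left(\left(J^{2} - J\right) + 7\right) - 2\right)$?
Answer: $-16770$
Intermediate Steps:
$V = 6$
$w{\left(J \right)} = \left(4 + J\right) \left(5 + J^{2} - J\right)$ ($w{\left(J \right)} = \left(4 + J\right) \left(\left(7 + J^{2} - J\right) - 2\right) = \left(4 + J\right) \left(5 + J^{2} - J\right)$)
$w{\left(6 \right)} V \left(-8\right) + 30 = \left(20 + 6 + 6^{3} + 3 \cdot 6^{2}\right) 6 \left(-8\right) + 30 = \left(20 + 6 + 216 + 3 \cdot 36\right) \left(-48\right) + 30 = \left(20 + 6 + 216 + 108\right) \left(-48\right) + 30 = 350 \left(-48\right) + 30 = -16800 + 30 = -16770$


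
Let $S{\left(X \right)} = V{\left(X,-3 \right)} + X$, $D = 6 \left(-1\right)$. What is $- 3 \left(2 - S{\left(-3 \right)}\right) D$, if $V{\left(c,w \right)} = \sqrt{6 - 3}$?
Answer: $90 - 18 \sqrt{3} \approx 58.823$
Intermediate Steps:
$D = -6$
$V{\left(c,w \right)} = \sqrt{3}$
$S{\left(X \right)} = X + \sqrt{3}$ ($S{\left(X \right)} = \sqrt{3} + X = X + \sqrt{3}$)
$- 3 \left(2 - S{\left(-3 \right)}\right) D = - 3 \left(2 - \left(-3 + \sqrt{3}\right)\right) \left(-6\right) = - 3 \left(2 + \left(3 - \sqrt{3}\right)\right) \left(-6\right) = - 3 \left(5 - \sqrt{3}\right) \left(-6\right) = \left(-15 + 3 \sqrt{3}\right) \left(-6\right) = 90 - 18 \sqrt{3}$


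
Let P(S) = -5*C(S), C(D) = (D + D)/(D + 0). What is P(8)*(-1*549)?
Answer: 5490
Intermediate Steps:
C(D) = 2 (C(D) = (2*D)/D = 2)
P(S) = -10 (P(S) = -5*2 = -10)
P(8)*(-1*549) = -(-10)*549 = -10*(-549) = 5490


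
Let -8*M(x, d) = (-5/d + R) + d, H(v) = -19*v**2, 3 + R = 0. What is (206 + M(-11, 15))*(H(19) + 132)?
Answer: -33022843/24 ≈ -1.3760e+6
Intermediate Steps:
R = -3 (R = -3 + 0 = -3)
M(x, d) = 3/8 - d/8 + 5/(8*d) (M(x, d) = -((-5/d - 3) + d)/8 = -((-3 - 5/d) + d)/8 = -(-3 + d - 5/d)/8 = 3/8 - d/8 + 5/(8*d))
(206 + M(-11, 15))*(H(19) + 132) = (206 + (1/8)*(5 - 1*15*(-3 + 15))/15)*(-19*19**2 + 132) = (206 + (1/8)*(1/15)*(5 - 1*15*12))*(-19*361 + 132) = (206 + (1/8)*(1/15)*(5 - 180))*(-6859 + 132) = (206 + (1/8)*(1/15)*(-175))*(-6727) = (206 - 35/24)*(-6727) = (4909/24)*(-6727) = -33022843/24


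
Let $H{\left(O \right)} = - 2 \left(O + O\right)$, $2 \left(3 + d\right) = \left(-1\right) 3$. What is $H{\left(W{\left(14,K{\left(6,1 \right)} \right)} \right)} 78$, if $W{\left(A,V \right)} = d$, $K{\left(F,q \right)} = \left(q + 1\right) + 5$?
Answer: $1404$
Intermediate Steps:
$K{\left(F,q \right)} = 6 + q$ ($K{\left(F,q \right)} = \left(1 + q\right) + 5 = 6 + q$)
$d = - \frac{9}{2}$ ($d = -3 + \frac{\left(-1\right) 3}{2} = -3 + \frac{1}{2} \left(-3\right) = -3 - \frac{3}{2} = - \frac{9}{2} \approx -4.5$)
$W{\left(A,V \right)} = - \frac{9}{2}$
$H{\left(O \right)} = - 4 O$ ($H{\left(O \right)} = - 2 \cdot 2 O = - 4 O$)
$H{\left(W{\left(14,K{\left(6,1 \right)} \right)} \right)} 78 = \left(-4\right) \left(- \frac{9}{2}\right) 78 = 18 \cdot 78 = 1404$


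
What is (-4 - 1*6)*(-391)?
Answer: 3910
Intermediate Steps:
(-4 - 1*6)*(-391) = (-4 - 6)*(-391) = -10*(-391) = 3910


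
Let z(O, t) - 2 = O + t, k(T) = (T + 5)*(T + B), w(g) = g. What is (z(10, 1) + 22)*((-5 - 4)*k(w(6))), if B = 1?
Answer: -24255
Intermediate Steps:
k(T) = (1 + T)*(5 + T) (k(T) = (T + 5)*(T + 1) = (5 + T)*(1 + T) = (1 + T)*(5 + T))
z(O, t) = 2 + O + t (z(O, t) = 2 + (O + t) = 2 + O + t)
(z(10, 1) + 22)*((-5 - 4)*k(w(6))) = ((2 + 10 + 1) + 22)*((-5 - 4)*(5 + 6**2 + 6*6)) = (13 + 22)*(-9*(5 + 36 + 36)) = 35*(-9*77) = 35*(-693) = -24255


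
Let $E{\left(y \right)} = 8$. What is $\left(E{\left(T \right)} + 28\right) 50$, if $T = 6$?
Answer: $1800$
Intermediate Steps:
$\left(E{\left(T \right)} + 28\right) 50 = \left(8 + 28\right) 50 = 36 \cdot 50 = 1800$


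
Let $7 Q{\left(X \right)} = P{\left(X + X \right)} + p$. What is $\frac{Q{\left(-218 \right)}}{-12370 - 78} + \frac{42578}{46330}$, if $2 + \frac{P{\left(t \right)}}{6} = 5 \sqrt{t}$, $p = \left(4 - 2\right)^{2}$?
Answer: $\frac{231902953}{252313180} - \frac{15 i \sqrt{109}}{21784} \approx 0.91911 - 0.007189 i$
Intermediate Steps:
$p = 4$ ($p = 2^{2} = 4$)
$P{\left(t \right)} = -12 + 30 \sqrt{t}$ ($P{\left(t \right)} = -12 + 6 \cdot 5 \sqrt{t} = -12 + 30 \sqrt{t}$)
$Q{\left(X \right)} = - \frac{8}{7} + \frac{30 \sqrt{2} \sqrt{X}}{7}$ ($Q{\left(X \right)} = \frac{\left(-12 + 30 \sqrt{X + X}\right) + 4}{7} = \frac{\left(-12 + 30 \sqrt{2 X}\right) + 4}{7} = \frac{\left(-12 + 30 \sqrt{2} \sqrt{X}\right) + 4}{7} = \frac{-8 + 30 \sqrt{2} \sqrt{X}}{7} = - \frac{8}{7} + \frac{30 \sqrt{2} \sqrt{X}}{7}$)
$\frac{Q{\left(-218 \right)}}{-12370 - 78} + \frac{42578}{46330} = \frac{- \frac{8}{7} + \frac{30 \sqrt{2} \sqrt{-218}}{7}}{-12370 - 78} + \frac{42578}{46330} = \frac{- \frac{8}{7} + \frac{30 \sqrt{2} i \sqrt{218}}{7}}{-12370 - 78} + 42578 \cdot \frac{1}{46330} = \frac{- \frac{8}{7} + \frac{60 i \sqrt{109}}{7}}{-12448} + \frac{21289}{23165} = \left(- \frac{8}{7} + \frac{60 i \sqrt{109}}{7}\right) \left(- \frac{1}{12448}\right) + \frac{21289}{23165} = \left(\frac{1}{10892} - \frac{15 i \sqrt{109}}{21784}\right) + \frac{21289}{23165} = \frac{231902953}{252313180} - \frac{15 i \sqrt{109}}{21784}$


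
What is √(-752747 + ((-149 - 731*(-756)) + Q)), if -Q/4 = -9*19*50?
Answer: 38*I*√115 ≈ 407.5*I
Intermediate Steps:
Q = 34200 (Q = -4*(-9*19)*50 = -(-684)*50 = -4*(-8550) = 34200)
√(-752747 + ((-149 - 731*(-756)) + Q)) = √(-752747 + ((-149 - 731*(-756)) + 34200)) = √(-752747 + ((-149 + 552636) + 34200)) = √(-752747 + (552487 + 34200)) = √(-752747 + 586687) = √(-166060) = 38*I*√115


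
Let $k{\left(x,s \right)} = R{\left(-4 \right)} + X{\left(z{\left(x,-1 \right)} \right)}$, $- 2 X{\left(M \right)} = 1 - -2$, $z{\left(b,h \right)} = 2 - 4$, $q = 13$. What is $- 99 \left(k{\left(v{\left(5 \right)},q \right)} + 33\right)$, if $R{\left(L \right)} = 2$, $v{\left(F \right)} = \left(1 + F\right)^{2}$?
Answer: $- \frac{6633}{2} \approx -3316.5$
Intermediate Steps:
$z{\left(b,h \right)} = -2$
$X{\left(M \right)} = - \frac{3}{2}$ ($X{\left(M \right)} = - \frac{1 - -2}{2} = - \frac{1 + 2}{2} = \left(- \frac{1}{2}\right) 3 = - \frac{3}{2}$)
$k{\left(x,s \right)} = \frac{1}{2}$ ($k{\left(x,s \right)} = 2 - \frac{3}{2} = \frac{1}{2}$)
$- 99 \left(k{\left(v{\left(5 \right)},q \right)} + 33\right) = - 99 \left(\frac{1}{2} + 33\right) = \left(-99\right) \frac{67}{2} = - \frac{6633}{2}$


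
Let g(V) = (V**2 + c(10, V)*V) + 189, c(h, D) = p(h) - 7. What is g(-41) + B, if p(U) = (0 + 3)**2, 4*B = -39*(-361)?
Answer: 21231/4 ≈ 5307.8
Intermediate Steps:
B = 14079/4 (B = (-39*(-361))/4 = (1/4)*14079 = 14079/4 ≈ 3519.8)
p(U) = 9 (p(U) = 3**2 = 9)
c(h, D) = 2 (c(h, D) = 9 - 7 = 2)
g(V) = 189 + V**2 + 2*V (g(V) = (V**2 + 2*V) + 189 = 189 + V**2 + 2*V)
g(-41) + B = (189 + (-41)**2 + 2*(-41)) + 14079/4 = (189 + 1681 - 82) + 14079/4 = 1788 + 14079/4 = 21231/4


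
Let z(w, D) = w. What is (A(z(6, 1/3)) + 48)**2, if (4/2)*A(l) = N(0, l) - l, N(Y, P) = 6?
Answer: 2304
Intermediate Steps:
A(l) = 3 - l/2 (A(l) = (6 - l)/2 = 3 - l/2)
(A(z(6, 1/3)) + 48)**2 = ((3 - 1/2*6) + 48)**2 = ((3 - 3) + 48)**2 = (0 + 48)**2 = 48**2 = 2304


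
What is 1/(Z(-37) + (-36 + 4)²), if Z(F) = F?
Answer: 1/987 ≈ 0.0010132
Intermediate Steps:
1/(Z(-37) + (-36 + 4)²) = 1/(-37 + (-36 + 4)²) = 1/(-37 + (-32)²) = 1/(-37 + 1024) = 1/987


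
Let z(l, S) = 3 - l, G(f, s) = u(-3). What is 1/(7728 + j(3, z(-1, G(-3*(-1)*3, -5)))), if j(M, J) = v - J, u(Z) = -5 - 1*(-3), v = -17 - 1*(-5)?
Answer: 1/7712 ≈ 0.00012967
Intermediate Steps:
v = -12 (v = -17 + 5 = -12)
u(Z) = -2 (u(Z) = -5 + 3 = -2)
G(f, s) = -2
j(M, J) = -12 - J
1/(7728 + j(3, z(-1, G(-3*(-1)*3, -5)))) = 1/(7728 + (-12 - (3 - 1*(-1)))) = 1/(7728 + (-12 - (3 + 1))) = 1/(7728 + (-12 - 1*4)) = 1/(7728 + (-12 - 4)) = 1/(7728 - 16) = 1/7712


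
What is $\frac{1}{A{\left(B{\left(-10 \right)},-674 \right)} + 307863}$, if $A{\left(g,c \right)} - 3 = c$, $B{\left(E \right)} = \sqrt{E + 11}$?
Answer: $\frac{1}{307192} \approx 3.2553 \cdot 10^{-6}$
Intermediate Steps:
$B{\left(E \right)} = \sqrt{11 + E}$
$A{\left(g,c \right)} = 3 + c$
$\frac{1}{A{\left(B{\left(-10 \right)},-674 \right)} + 307863} = \frac{1}{\left(3 - 674\right) + 307863} = \frac{1}{-671 + 307863} = \frac{1}{307192}$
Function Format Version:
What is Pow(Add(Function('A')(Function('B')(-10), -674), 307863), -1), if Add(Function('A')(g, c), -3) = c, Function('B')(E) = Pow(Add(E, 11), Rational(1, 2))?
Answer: Rational(1, 307192) ≈ 3.2553e-6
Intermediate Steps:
Function('B')(E) = Pow(Add(11, E), Rational(1, 2))
Function('A')(g, c) = Add(3, c)
Pow(Add(Function('A')(Function('B')(-10), -674), 307863), -1) = Pow(Add(Add(3, -674), 307863), -1) = Pow(Add(-671, 307863), -1) = Pow(307192, -1) = Rational(1, 307192)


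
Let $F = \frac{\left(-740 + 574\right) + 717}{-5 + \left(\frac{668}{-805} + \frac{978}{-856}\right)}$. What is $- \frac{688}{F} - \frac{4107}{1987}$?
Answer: $\frac{626082426041}{94303784995} \approx 6.639$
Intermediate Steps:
$F = - \frac{189841540}{2402249}$ ($F = \frac{-166 + 717}{-5 + \left(668 \left(- \frac{1}{805}\right) + 978 \left(- \frac{1}{856}\right)\right)} = \frac{551}{-5 - \frac{679549}{344540}} = \frac{551}{- \frac{2402249}{344540}} = 551 \left(- \frac{344540}{2402249}\right) = - \frac{189841540}{2402249} \approx -79.027$)
$- \frac{688}{F} - \frac{4107}{1987} = - \frac{688}{- \frac{189841540}{2402249}} - \frac{4107}{1987} = \left(-688\right) \left(- \frac{2402249}{189841540}\right) - \frac{4107}{1987} = \frac{413186828}{47460385} - \frac{4107}{1987} = \frac{626082426041}{94303784995}$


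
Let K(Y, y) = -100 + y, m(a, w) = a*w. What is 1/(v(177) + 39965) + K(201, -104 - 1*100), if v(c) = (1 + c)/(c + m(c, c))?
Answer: -2150436847/7073806 ≈ -304.00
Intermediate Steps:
v(c) = (1 + c)/(c + c²) (v(c) = (1 + c)/(c + c*c) = (1 + c)/(c + c²))
1/(v(177) + 39965) + K(201, -104 - 1*100) = 1/(1/177 + 39965) + (-100 + (-104 - 1*100)) = 1/(1/177 + 39965) + (-100 + (-104 - 100)) = 1/(7073806/177) + (-100 - 204) = 177/7073806 - 304 = -2150436847/7073806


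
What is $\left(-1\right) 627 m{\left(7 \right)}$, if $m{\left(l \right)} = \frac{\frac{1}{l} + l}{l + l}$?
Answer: $- \frac{15675}{49} \approx -319.9$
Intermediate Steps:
$m{\left(l \right)} = \frac{l + \frac{1}{l}}{2 l}$
$\left(-1\right) 627 m{\left(7 \right)} = \left(-1\right) 627 \frac{1 + 7^{2}}{2 \cdot 49} = - 627 \cdot \frac{1}{2} \cdot \frac{1}{49} \left(1 + 49\right) = - 627 \cdot \frac{1}{2} \cdot \frac{1}{49} \cdot 50 = \left(-627\right) \frac{25}{49} = - \frac{15675}{49}$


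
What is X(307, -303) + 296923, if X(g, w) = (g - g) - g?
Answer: 296616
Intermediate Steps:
X(g, w) = -g (X(g, w) = 0 - g = -g)
X(307, -303) + 296923 = -1*307 + 296923 = -307 + 296923 = 296616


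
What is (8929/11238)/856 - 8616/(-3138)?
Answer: 13818599275/5031117744 ≈ 2.7466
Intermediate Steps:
(8929/11238)/856 - 8616/(-3138) = (8929*(1/11238))*(1/856) - 8616*(-1/3138) = (8929/11238)*(1/856) + 1436/523 = 8929/9619728 + 1436/523 = 13818599275/5031117744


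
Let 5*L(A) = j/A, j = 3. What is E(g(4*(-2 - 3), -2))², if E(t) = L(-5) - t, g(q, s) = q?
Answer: 247009/625 ≈ 395.21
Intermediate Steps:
L(A) = 3/(5*A) (L(A) = (3/A)/5 = 3/(5*A))
E(t) = -3/25 - t (E(t) = (⅗)/(-5) - t = (⅗)*(-⅕) - t = -3/25 - t)
E(g(4*(-2 - 3), -2))² = (-3/25 - 4*(-2 - 3))² = (-3/25 - 4*(-5))² = (-3/25 - 1*(-20))² = (-3/25 + 20)² = (497/25)² = 247009/625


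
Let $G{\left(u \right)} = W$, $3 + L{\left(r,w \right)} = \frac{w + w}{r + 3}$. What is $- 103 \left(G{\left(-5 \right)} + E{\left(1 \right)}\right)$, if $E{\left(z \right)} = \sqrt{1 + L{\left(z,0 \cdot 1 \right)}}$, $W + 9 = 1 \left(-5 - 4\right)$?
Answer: $1854 - 103 i \sqrt{2} \approx 1854.0 - 145.66 i$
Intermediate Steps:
$L{\left(r,w \right)} = -3 + \frac{2 w}{3 + r}$ ($L{\left(r,w \right)} = -3 + \frac{w + w}{r + 3} = -3 + \frac{2 w}{3 + r}$)
$W = -18$ ($W = -9 + 1 \left(-5 - 4\right) = -9 + 1 \left(-9\right) = -9 - 9 = -18$)
$G{\left(u \right)} = -18$
$E{\left(z \right)} = \sqrt{1 + \frac{-9 - 3 z}{3 + z}}$ ($E{\left(z \right)} = \sqrt{1 + \frac{-9 - 3 z + 2 \cdot 0 \cdot 1}{3 + z}} = \sqrt{1 + \frac{-9 - 3 z + 2 \cdot 0}{3 + z}} = \sqrt{1 + \frac{-9 - 3 z + 0}{3 + z}} = \sqrt{1 + \frac{-9 - 3 z}{3 + z}}$)
$- 103 \left(G{\left(-5 \right)} + E{\left(1 \right)}\right) = - 103 \left(-18 + i \sqrt{2}\right) = 1854 - 103 i \sqrt{2}$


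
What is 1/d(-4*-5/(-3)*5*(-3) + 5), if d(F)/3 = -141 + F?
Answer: -1/108 ≈ -0.0092593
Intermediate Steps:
d(F) = -423 + 3*F (d(F) = 3*(-141 + F) = -423 + 3*F)
1/d(-4*-5/(-3)*5*(-3) + 5) = 1/(-423 + 3*(-4*-5/(-3)*5*(-3) + 5)) = 1/(-423 + 3*(-4*-5*(-1/3)*5*(-3) + 5)) = 1/(-423 + 3*(-4*(5/3)*5*(-3) + 5)) = 1/(-423 + 3*(-100*(-3)/3 + 5)) = 1/(-423 + 3*(-4*(-25) + 5)) = 1/(-423 + 3*(100 + 5)) = 1/(-423 + 3*105) = 1/(-423 + 315) = 1/(-108) = -1/108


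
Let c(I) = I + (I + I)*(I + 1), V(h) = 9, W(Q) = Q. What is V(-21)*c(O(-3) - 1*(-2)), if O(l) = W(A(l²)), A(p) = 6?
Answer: 1368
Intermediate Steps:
O(l) = 6
c(I) = I + 2*I*(1 + I) (c(I) = I + (2*I)*(1 + I) = I + 2*I*(1 + I))
V(-21)*c(O(-3) - 1*(-2)) = 9*((6 - 1*(-2))*(3 + 2*(6 - 1*(-2)))) = 9*((6 + 2)*(3 + 2*(6 + 2))) = 9*(8*(3 + 2*8)) = 9*(8*(3 + 16)) = 9*(8*19) = 9*152 = 1368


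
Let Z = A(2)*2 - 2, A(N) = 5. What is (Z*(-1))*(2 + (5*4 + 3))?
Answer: -200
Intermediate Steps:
Z = 8 (Z = 5*2 - 2 = 10 - 2 = 8)
(Z*(-1))*(2 + (5*4 + 3)) = (8*(-1))*(2 + (5*4 + 3)) = -8*(2 + (20 + 3)) = -8*(2 + 23) = -8*25 = -200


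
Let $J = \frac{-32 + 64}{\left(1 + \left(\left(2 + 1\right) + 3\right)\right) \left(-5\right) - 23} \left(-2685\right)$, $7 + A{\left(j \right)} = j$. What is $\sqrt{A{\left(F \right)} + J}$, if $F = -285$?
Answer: $\frac{2 \sqrt{250067}}{29} \approx 34.487$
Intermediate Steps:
$A{\left(j \right)} = -7 + j$
$J = \frac{42960}{29}$ ($J = \frac{32}{\left(1 + \left(3 + 3\right)\right) \left(-5\right) - 23} \left(-2685\right) = \frac{32}{\left(1 + 6\right) \left(-5\right) - 23} \left(-2685\right) = \frac{32}{7 \left(-5\right) - 23} \left(-2685\right) = \frac{32}{-35 - 23} \left(-2685\right) = \frac{32}{-58} \left(-2685\right) = 32 \left(- \frac{1}{58}\right) \left(-2685\right) = \left(- \frac{16}{29}\right) \left(-2685\right) = \frac{42960}{29} \approx 1481.4$)
$\sqrt{A{\left(F \right)} + J} = \sqrt{\left(-7 - 285\right) + \frac{42960}{29}} = \sqrt{-292 + \frac{42960}{29}} = \sqrt{\frac{34492}{29}} = \frac{2 \sqrt{250067}}{29}$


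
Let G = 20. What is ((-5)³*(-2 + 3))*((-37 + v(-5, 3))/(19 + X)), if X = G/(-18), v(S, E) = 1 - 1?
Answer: 41625/161 ≈ 258.54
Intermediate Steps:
v(S, E) = 0
X = -10/9 (X = 20/(-18) = 20*(-1/18) = -10/9 ≈ -1.1111)
((-5)³*(-2 + 3))*((-37 + v(-5, 3))/(19 + X)) = ((-5)³*(-2 + 3))*((-37 + 0)/(19 - 10/9)) = (-125*1)*(-37/161/9) = -(-4625)*9/161 = -125*(-333/161) = 41625/161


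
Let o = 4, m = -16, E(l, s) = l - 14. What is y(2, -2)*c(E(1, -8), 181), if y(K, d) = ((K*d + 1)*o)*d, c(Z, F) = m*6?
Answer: -2304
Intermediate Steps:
E(l, s) = -14 + l
c(Z, F) = -96 (c(Z, F) = -16*6 = -96)
y(K, d) = d*(4 + 4*K*d) (y(K, d) = ((K*d + 1)*4)*d = ((1 + K*d)*4)*d = (4 + 4*K*d)*d = d*(4 + 4*K*d))
y(2, -2)*c(E(1, -8), 181) = (4*(-2)*(1 + 2*(-2)))*(-96) = (4*(-2)*(1 - 4))*(-96) = (4*(-2)*(-3))*(-96) = 24*(-96) = -2304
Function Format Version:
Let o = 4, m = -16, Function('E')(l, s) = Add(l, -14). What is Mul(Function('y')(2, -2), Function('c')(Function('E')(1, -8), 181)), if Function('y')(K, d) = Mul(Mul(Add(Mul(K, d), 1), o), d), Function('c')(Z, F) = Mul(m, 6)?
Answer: -2304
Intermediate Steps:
Function('E')(l, s) = Add(-14, l)
Function('c')(Z, F) = -96 (Function('c')(Z, F) = Mul(-16, 6) = -96)
Function('y')(K, d) = Mul(d, Add(4, Mul(4, K, d))) (Function('y')(K, d) = Mul(Mul(Add(Mul(K, d), 1), 4), d) = Mul(Mul(Add(1, Mul(K, d)), 4), d) = Mul(Add(4, Mul(4, K, d)), d) = Mul(d, Add(4, Mul(4, K, d))))
Mul(Function('y')(2, -2), Function('c')(Function('E')(1, -8), 181)) = Mul(Mul(4, -2, Add(1, Mul(2, -2))), -96) = Mul(Mul(4, -2, Add(1, -4)), -96) = Mul(Mul(4, -2, -3), -96) = Mul(24, -96) = -2304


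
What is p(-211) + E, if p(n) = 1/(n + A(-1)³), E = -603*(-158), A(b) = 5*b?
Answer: 32012063/336 ≈ 95274.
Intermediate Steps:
E = 95274
p(n) = 1/(-125 + n) (p(n) = 1/(n + (5*(-1))³) = 1/(n + (-5)³) = 1/(n - 125) = 1/(-125 + n))
p(-211) + E = 1/(-125 - 211) + 95274 = 1/(-336) + 95274 = -1/336 + 95274 = 32012063/336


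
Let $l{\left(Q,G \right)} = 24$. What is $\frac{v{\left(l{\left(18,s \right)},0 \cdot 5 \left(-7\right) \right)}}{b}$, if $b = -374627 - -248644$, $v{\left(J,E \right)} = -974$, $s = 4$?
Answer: $\frac{974}{125983} \approx 0.0077312$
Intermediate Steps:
$b = -125983$ ($b = -374627 + 248644 = -125983$)
$\frac{v{\left(l{\left(18,s \right)},0 \cdot 5 \left(-7\right) \right)}}{b} = - \frac{974}{-125983} = \left(-974\right) \left(- \frac{1}{125983}\right) = \frac{974}{125983}$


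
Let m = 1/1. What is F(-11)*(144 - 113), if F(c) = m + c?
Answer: -310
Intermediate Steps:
m = 1 (m = 1*1 = 1)
F(c) = 1 + c
F(-11)*(144 - 113) = (1 - 11)*(144 - 113) = -10*31 = -310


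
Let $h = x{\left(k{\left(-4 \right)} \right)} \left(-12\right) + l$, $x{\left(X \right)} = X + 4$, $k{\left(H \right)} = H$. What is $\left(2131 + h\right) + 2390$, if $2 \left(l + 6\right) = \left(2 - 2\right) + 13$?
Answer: $\frac{9043}{2} \approx 4521.5$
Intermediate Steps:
$x{\left(X \right)} = 4 + X$
$l = \frac{1}{2}$ ($l = -6 + \frac{\left(2 - 2\right) + 13}{2} = -6 + \frac{0 + 13}{2} = -6 + \frac{1}{2} \cdot 13 = -6 + \frac{13}{2} = \frac{1}{2} \approx 0.5$)
$h = \frac{1}{2}$ ($h = \left(4 - 4\right) \left(-12\right) + \frac{1}{2} = 0 \left(-12\right) + \frac{1}{2} = 0 + \frac{1}{2} = \frac{1}{2} \approx 0.5$)
$\left(2131 + h\right) + 2390 = \left(2131 + \frac{1}{2}\right) + 2390 = \frac{4263}{2} + 2390 = \frac{9043}{2}$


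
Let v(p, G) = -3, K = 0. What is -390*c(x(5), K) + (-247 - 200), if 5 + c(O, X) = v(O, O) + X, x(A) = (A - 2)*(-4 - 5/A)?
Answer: 2673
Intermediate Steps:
x(A) = (-4 - 5/A)*(-2 + A) (x(A) = (-2 + A)*(-4 - 5/A) = (-4 - 5/A)*(-2 + A))
c(O, X) = -8 + X (c(O, X) = -5 + (-3 + X) = -8 + X)
-390*c(x(5), K) + (-247 - 200) = -390*(-8 + 0) + (-247 - 200) = -390*(-8) - 447 = 3120 - 447 = 2673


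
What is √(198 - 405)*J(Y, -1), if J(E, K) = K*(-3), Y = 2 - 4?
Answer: 9*I*√23 ≈ 43.162*I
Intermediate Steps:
Y = -2
J(E, K) = -3*K
√(198 - 405)*J(Y, -1) = √(198 - 405)*(-3*(-1)) = √(-207)*3 = (3*I*√23)*3 = 9*I*√23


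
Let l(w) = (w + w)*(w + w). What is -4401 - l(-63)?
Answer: -20277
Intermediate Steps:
l(w) = 4*w² (l(w) = (2*w)*(2*w) = 4*w²)
-4401 - l(-63) = -4401 - 4*(-63)² = -4401 - 4*3969 = -4401 - 1*15876 = -4401 - 15876 = -20277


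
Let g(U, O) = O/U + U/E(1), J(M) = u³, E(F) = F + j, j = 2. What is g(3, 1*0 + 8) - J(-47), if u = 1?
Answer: 8/3 ≈ 2.6667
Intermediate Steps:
E(F) = 2 + F (E(F) = F + 2 = 2 + F)
J(M) = 1 (J(M) = 1³ = 1)
g(U, O) = U/3 + O/U (g(U, O) = O/U + U/(2 + 1) = O/U + U/3 = U/3 + O/U)
g(3, 1*0 + 8) - J(-47) = ((⅓)*3 + (1*0 + 8)/3) - 1*1 = (1 + (0 + 8)*(⅓)) - 1 = (1 + 8*(⅓)) - 1 = (1 + 8/3) - 1 = 11/3 - 1 = 8/3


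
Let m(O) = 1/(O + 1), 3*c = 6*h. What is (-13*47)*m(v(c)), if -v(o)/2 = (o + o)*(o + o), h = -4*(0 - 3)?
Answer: 611/4607 ≈ 0.13262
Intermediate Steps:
h = 12 (h = -4*(-3) = 12)
c = 24 (c = (6*12)/3 = (⅓)*72 = 24)
v(o) = -8*o² (v(o) = -2*(o + o)*(o + o) = -2*2*o*2*o = -8*o²)
m(O) = 1/(1 + O)
(-13*47)*m(v(c)) = (-13*47)/(1 - 8*24²) = -611/(1 - 8*576) = -611/(1 - 4608) = -611/(-4607) = -611*(-1/4607) = 611/4607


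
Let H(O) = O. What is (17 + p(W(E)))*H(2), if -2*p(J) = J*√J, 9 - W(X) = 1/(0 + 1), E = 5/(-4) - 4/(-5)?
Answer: 34 - 16*√2 ≈ 11.373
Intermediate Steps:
E = -9/20 (E = 5*(-¼) - 4*(-⅕) = -5/4 + ⅘ = -9/20 ≈ -0.45000)
W(X) = 8 (W(X) = 9 - 1/(0 + 1) = 9 - 1/1 = 9 - 1*1 = 9 - 1 = 8)
p(J) = -J^(3/2)/2 (p(J) = -J*√J/2 = -J^(3/2)/2)
(17 + p(W(E)))*H(2) = (17 - 8*√2)*2 = 34 - 16*√2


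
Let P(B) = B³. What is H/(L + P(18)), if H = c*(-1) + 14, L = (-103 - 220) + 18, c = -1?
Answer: 15/5527 ≈ 0.0027139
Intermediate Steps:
L = -305 (L = -323 + 18 = -305)
H = 15 (H = -1*(-1) + 14 = 1 + 14 = 15)
H/(L + P(18)) = 15/(-305 + 18³) = 15/(-305 + 5832) = 15/5527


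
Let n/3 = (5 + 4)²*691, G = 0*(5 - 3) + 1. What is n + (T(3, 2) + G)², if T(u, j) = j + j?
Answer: 167938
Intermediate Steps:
T(u, j) = 2*j
G = 1 (G = 0*2 + 1 = 0 + 1 = 1)
n = 167913 (n = 3*((5 + 4)²*691) = 3*(9²*691) = 3*(81*691) = 3*55971 = 167913)
n + (T(3, 2) + G)² = 167913 + (2*2 + 1)² = 167913 + (4 + 1)² = 167913 + 5² = 167913 + 25 = 167938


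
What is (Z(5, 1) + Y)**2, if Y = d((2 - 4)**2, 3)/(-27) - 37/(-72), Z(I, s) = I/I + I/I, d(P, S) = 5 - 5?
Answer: 32761/5184 ≈ 6.3196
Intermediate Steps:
d(P, S) = 0
Z(I, s) = 2 (Z(I, s) = 1 + 1 = 2)
Y = 37/72 (Y = 0/(-27) - 37/(-72) = 0*(-1/27) - 37*(-1/72) = 0 + 37/72 = 37/72 ≈ 0.51389)
(Z(5, 1) + Y)**2 = (2 + 37/72)**2 = (181/72)**2 = 32761/5184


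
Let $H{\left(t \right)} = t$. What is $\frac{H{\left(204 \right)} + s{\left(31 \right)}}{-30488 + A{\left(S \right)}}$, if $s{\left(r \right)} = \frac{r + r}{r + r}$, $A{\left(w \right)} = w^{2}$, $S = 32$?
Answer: $- \frac{205}{29464} \approx -0.0069576$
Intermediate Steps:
$s{\left(r \right)} = 1$ ($s{\left(r \right)} = \frac{2 r}{2 r} = 2 r \frac{1}{2 r} = 1$)
$\frac{H{\left(204 \right)} + s{\left(31 \right)}}{-30488 + A{\left(S \right)}} = \frac{204 + 1}{-30488 + 32^{2}} = \frac{205}{-30488 + 1024} = \frac{205}{-29464} = 205 \left(- \frac{1}{29464}\right) = - \frac{205}{29464}$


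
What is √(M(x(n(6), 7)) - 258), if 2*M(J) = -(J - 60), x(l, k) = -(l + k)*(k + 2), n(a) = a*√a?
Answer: √(-786 + 108*√6)/2 ≈ 11.418*I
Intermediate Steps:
n(a) = a^(3/2)
x(l, k) = -(2 + k)*(k + l) (x(l, k) = -(k + l)*(2 + k) = -(2 + k)*(k + l))
M(J) = 30 - J/2 (M(J) = (-(J - 60))/2 = (-(-60 + J))/2 = (60 - J)/2 = 30 - J/2)
√(M(x(n(6), 7)) - 258) = √((30 - (-1*7² - 2*7 - 12*√6 - 1*7*6^(3/2))/2) - 258) = √((30 - (-1*49 - 14 - 12*√6 - 1*7*6*√6)/2) - 258) = √((30 - (-49 - 14 - 12*√6 - 42*√6)/2) - 258) = √((30 - (-63 - 54*√6)/2) - 258) = √((30 + (63/2 + 27*√6)) - 258) = √((123/2 + 27*√6) - 258) = √(-393/2 + 27*√6)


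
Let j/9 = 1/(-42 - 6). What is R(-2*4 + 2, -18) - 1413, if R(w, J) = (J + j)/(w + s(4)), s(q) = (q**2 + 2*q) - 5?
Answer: -294195/208 ≈ -1414.4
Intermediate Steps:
j = -3/16 (j = 9/(-42 - 6) = 9/(-48) = 9*(-1/48) = -3/16 ≈ -0.18750)
s(q) = -5 + q**2 + 2*q
R(w, J) = (-3/16 + J)/(19 + w) (R(w, J) = (J - 3/16)/(w + (-5 + 4**2 + 2*4)) = (-3/16 + J)/(w + (-5 + 16 + 8)) = (-3/16 + J)/(w + 19) = (-3/16 + J)/(19 + w))
R(-2*4 + 2, -18) - 1413 = (-3/16 - 18)/(19 + (-2*4 + 2)) - 1413 = -291/16/(19 + (-8 + 2)) - 1413 = -291/16/(19 - 6) - 1413 = -291/16/13 - 1413 = (1/13)*(-291/16) - 1413 = -291/208 - 1413 = -294195/208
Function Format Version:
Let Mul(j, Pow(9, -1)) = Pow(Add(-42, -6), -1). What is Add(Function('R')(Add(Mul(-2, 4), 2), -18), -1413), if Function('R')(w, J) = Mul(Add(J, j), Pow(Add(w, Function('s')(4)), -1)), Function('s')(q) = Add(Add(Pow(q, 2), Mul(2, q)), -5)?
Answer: Rational(-294195, 208) ≈ -1414.4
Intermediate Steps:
j = Rational(-3, 16) (j = Mul(9, Pow(Add(-42, -6), -1)) = Mul(9, Pow(-48, -1)) = Mul(9, Rational(-1, 48)) = Rational(-3, 16) ≈ -0.18750)
Function('s')(q) = Add(-5, Pow(q, 2), Mul(2, q))
Function('R')(w, J) = Mul(Pow(Add(19, w), -1), Add(Rational(-3, 16), J)) (Function('R')(w, J) = Mul(Add(J, Rational(-3, 16)), Pow(Add(w, Add(-5, Pow(4, 2), Mul(2, 4))), -1)) = Mul(Add(Rational(-3, 16), J), Pow(Add(w, Add(-5, 16, 8)), -1)) = Mul(Add(Rational(-3, 16), J), Pow(Add(w, 19), -1)) = Mul(Add(Rational(-3, 16), J), Pow(Add(19, w), -1)) = Mul(Pow(Add(19, w), -1), Add(Rational(-3, 16), J)))
Add(Function('R')(Add(Mul(-2, 4), 2), -18), -1413) = Add(Mul(Pow(Add(19, Add(Mul(-2, 4), 2)), -1), Add(Rational(-3, 16), -18)), -1413) = Add(Mul(Pow(Add(19, Add(-8, 2)), -1), Rational(-291, 16)), -1413) = Add(Mul(Pow(Add(19, -6), -1), Rational(-291, 16)), -1413) = Add(Mul(Pow(13, -1), Rational(-291, 16)), -1413) = Add(Mul(Rational(1, 13), Rational(-291, 16)), -1413) = Add(Rational(-291, 208), -1413) = Rational(-294195, 208)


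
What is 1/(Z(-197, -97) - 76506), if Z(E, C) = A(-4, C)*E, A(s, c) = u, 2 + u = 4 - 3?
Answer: -1/76309 ≈ -1.3105e-5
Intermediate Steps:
u = -1 (u = -2 + (4 - 3) = -2 + 1 = -1)
A(s, c) = -1
Z(E, C) = -E
1/(Z(-197, -97) - 76506) = 1/(-1*(-197) - 76506) = 1/(197 - 76506) = 1/(-76309) = -1/76309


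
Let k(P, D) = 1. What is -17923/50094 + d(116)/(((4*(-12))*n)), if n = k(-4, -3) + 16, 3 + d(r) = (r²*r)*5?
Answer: -65162016001/6812784 ≈ -9564.7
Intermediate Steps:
d(r) = -3 + 5*r³ (d(r) = -3 + (r²*r)*5 = -3 + r³*5 = -3 + 5*r³)
n = 17 (n = 1 + 16 = 17)
-17923/50094 + d(116)/(((4*(-12))*n)) = -17923/50094 + (-3 + 5*116³)/(((4*(-12))*17)) = -17923*1/50094 + (-3 + 5*1560896)/((-48*17)) = -17923/50094 + (-3 + 7804480)/(-816) = -17923/50094 + 7804477*(-1/816) = -17923/50094 - 7804477/816 = -65162016001/6812784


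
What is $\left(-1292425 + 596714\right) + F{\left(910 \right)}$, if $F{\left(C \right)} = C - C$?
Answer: $-695711$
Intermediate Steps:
$F{\left(C \right)} = 0$
$\left(-1292425 + 596714\right) + F{\left(910 \right)} = \left(-1292425 + 596714\right) + 0 = -695711 + 0 = -695711$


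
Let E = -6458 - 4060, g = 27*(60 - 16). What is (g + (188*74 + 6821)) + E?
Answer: 11403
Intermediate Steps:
g = 1188 (g = 27*44 = 1188)
E = -10518
(g + (188*74 + 6821)) + E = (1188 + (188*74 + 6821)) - 10518 = (1188 + (13912 + 6821)) - 10518 = (1188 + 20733) - 10518 = 21921 - 10518 = 11403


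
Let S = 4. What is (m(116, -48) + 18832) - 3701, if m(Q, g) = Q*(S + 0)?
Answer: 15595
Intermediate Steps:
m(Q, g) = 4*Q (m(Q, g) = Q*(4 + 0) = Q*4 = 4*Q)
(m(116, -48) + 18832) - 3701 = (4*116 + 18832) - 3701 = (464 + 18832) - 3701 = 19296 - 3701 = 15595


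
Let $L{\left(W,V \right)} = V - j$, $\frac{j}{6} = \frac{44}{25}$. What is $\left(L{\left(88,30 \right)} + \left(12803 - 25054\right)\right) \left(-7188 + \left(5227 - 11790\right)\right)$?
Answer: $\frac{4204904539}{25} \approx 1.682 \cdot 10^{8}$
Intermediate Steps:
$j = \frac{264}{25}$ ($j = 6 \cdot \frac{44}{25} = \frac{264}{25} \approx 10.56$)
$L{\left(W,V \right)} = - \frac{264}{25} + V$ ($L{\left(W,V \right)} = V - \frac{264}{25} = - \frac{264}{25} + V$)
$\left(L{\left(88,30 \right)} + \left(12803 - 25054\right)\right) \left(-7188 + \left(5227 - 11790\right)\right) = \left(\left(- \frac{264}{25} + 30\right) + \left(12803 - 25054\right)\right) \left(-7188 + \left(5227 - 11790\right)\right) = \left(\frac{486}{25} - 12251\right) \left(-7188 - 6563\right) = \left(- \frac{305789}{25}\right) \left(-13751\right) = \frac{4204904539}{25}$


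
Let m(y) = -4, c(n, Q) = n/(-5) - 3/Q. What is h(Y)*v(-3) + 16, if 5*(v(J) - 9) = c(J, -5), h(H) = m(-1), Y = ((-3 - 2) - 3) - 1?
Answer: -524/25 ≈ -20.960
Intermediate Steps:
c(n, Q) = -3/Q - n/5 (c(n, Q) = n*(-1/5) - 3/Q = -n/5 - 3/Q = -3/Q - n/5)
Y = -9 (Y = (-5 - 3) - 1 = -8 - 1 = -9)
h(H) = -4
v(J) = 228/25 - J/25 (v(J) = 9 + (-3/(-5) - J/5)/5 = 9 + (-3*(-1/5) - J/5)/5 = 9 + (3/5 - J/5)/5 = 9 + (3/25 - J/25) = 228/25 - J/25)
h(Y)*v(-3) + 16 = -4*(228/25 - 1/25*(-3)) + 16 = -4*(228/25 + 3/25) + 16 = -4*231/25 + 16 = -924/25 + 16 = -524/25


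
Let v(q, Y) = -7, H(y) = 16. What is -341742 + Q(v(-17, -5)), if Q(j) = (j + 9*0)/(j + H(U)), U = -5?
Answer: -3075685/9 ≈ -3.4174e+5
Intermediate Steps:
Q(j) = j/(16 + j) (Q(j) = (j + 9*0)/(j + 16) = (j + 0)/(16 + j) = j/(16 + j))
-341742 + Q(v(-17, -5)) = -341742 - 7/(16 - 7) = -341742 - 7/9 = -3075685/9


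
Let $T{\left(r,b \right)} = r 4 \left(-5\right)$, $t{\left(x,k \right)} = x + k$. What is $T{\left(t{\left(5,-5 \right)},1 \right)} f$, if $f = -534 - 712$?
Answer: $0$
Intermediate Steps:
$t{\left(x,k \right)} = k + x$
$T{\left(r,b \right)} = - 20 r$ ($T{\left(r,b \right)} = 4 r \left(-5\right) = - 20 r$)
$f = -1246$
$T{\left(t{\left(5,-5 \right)},1 \right)} f = - 20 \left(-5 + 5\right) \left(-1246\right) = \left(-20\right) 0 \left(-1246\right) = 0 \left(-1246\right) = 0$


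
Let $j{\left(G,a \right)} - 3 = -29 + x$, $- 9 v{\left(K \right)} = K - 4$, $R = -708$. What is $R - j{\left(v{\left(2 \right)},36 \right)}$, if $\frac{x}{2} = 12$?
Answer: $-706$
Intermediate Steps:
$x = 24$ ($x = 2 \cdot 12 = 24$)
$v{\left(K \right)} = \frac{4}{9} - \frac{K}{9}$ ($v{\left(K \right)} = - \frac{K - 4}{9} = - \frac{-4 + K}{9} = \frac{4}{9} - \frac{K}{9}$)
$j{\left(G,a \right)} = -2$ ($j{\left(G,a \right)} = 3 + \left(-29 + 24\right) = 3 - 5 = -2$)
$R - j{\left(v{\left(2 \right)},36 \right)} = -708 - -2 = -708 + 2 = -706$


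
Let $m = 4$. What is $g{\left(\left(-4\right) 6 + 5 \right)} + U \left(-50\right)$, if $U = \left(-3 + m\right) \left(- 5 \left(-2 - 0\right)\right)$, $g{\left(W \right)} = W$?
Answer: $-519$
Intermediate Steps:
$U = 10$ ($U = \left(-3 + 4\right) \left(- 5 \left(-2 - 0\right)\right) = 1 \left(- 5 \left(-2 + 0\right)\right) = 1 \left(\left(-5\right) \left(-2\right)\right) = 1 \cdot 10 = 10$)
$g{\left(\left(-4\right) 6 + 5 \right)} + U \left(-50\right) = \left(\left(-4\right) 6 + 5\right) + 10 \left(-50\right) = \left(-24 + 5\right) - 500 = -19 - 500 = -519$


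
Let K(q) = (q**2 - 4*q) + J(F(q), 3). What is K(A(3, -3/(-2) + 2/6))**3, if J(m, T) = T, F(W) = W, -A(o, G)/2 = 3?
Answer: 250047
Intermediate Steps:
A(o, G) = -6 (A(o, G) = -2*3 = -6)
K(q) = 3 + q**2 - 4*q (K(q) = (q**2 - 4*q) + 3 = 3 + q**2 - 4*q)
K(A(3, -3/(-2) + 2/6))**3 = (3 + (-6)**2 - 4*(-6))**3 = (3 + 36 + 24)**3 = 63**3 = 250047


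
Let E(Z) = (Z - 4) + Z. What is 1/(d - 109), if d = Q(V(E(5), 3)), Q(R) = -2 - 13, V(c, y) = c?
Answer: -1/124 ≈ -0.0080645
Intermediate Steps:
E(Z) = -4 + 2*Z (E(Z) = (-4 + Z) + Z = -4 + 2*Z)
Q(R) = -15
d = -15
1/(d - 109) = 1/(-15 - 109) = 1/(-124) = -1/124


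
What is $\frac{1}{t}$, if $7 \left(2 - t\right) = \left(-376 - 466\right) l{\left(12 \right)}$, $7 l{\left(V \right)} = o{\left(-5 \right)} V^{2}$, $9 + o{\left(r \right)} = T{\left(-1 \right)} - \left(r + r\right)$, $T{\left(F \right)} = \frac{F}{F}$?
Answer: $\frac{49}{242594} \approx 0.00020198$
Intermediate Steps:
$T{\left(F \right)} = 1$
$o{\left(r \right)} = -8 - 2 r$ ($o{\left(r \right)} = -9 - \left(-1 + 2 r\right) = -8 - 2 r$)
$l{\left(V \right)} = \frac{2 V^{2}}{7}$ ($l{\left(V \right)} = \frac{\left(-8 - -10\right) V^{2}}{7} = \frac{\left(-8 + 10\right) V^{2}}{7} = \frac{2 V^{2}}{7}$)
$t = \frac{242594}{49}$ ($t = 2 - \frac{\left(-376 - 466\right) \frac{2 \cdot 12^{2}}{7}}{7} = 2 - \frac{\left(-842\right) \frac{2}{7} \cdot 144}{7} = 2 - \frac{\left(-842\right) \frac{288}{7}}{7} = 2 - - \frac{242496}{49} = 2 + \frac{242496}{49} = \frac{242594}{49} \approx 4950.9$)
$\frac{1}{t} = \frac{1}{\frac{242594}{49}} = \frac{49}{242594}$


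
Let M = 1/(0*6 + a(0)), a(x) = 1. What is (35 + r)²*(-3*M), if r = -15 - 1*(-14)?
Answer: -3468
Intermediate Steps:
r = -1 (r = -15 + 14 = -1)
M = 1 (M = 1/(0*6 + 1) = 1/(0 + 1) = 1/1 = 1)
(35 + r)²*(-3*M) = (35 - 1)²*(-3*1) = 34²*(-3) = 1156*(-3) = -3468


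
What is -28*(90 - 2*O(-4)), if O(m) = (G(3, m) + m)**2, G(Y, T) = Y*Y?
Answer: -1120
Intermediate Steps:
G(Y, T) = Y**2
O(m) = (9 + m)**2 (O(m) = (3**2 + m)**2 = (9 + m)**2)
-28*(90 - 2*O(-4)) = -28*(90 - 2*(9 - 4)**2) = -28*(90 - 2*5**2) = -28*(90 - 2*25) = -28*(90 - 50) = -28*40 = -1120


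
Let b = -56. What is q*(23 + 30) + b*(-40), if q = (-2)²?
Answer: 2452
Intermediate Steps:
q = 4
q*(23 + 30) + b*(-40) = 4*(23 + 30) - 56*(-40) = 4*53 + 2240 = 212 + 2240 = 2452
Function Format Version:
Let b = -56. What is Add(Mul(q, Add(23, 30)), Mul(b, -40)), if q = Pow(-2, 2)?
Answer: 2452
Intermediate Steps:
q = 4
Add(Mul(q, Add(23, 30)), Mul(b, -40)) = Add(Mul(4, Add(23, 30)), Mul(-56, -40)) = Add(Mul(4, 53), 2240) = Add(212, 2240) = 2452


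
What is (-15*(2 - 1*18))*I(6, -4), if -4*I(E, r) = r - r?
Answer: 0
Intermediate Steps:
I(E, r) = 0 (I(E, r) = -(r - r)/4 = -1/4*0 = 0)
(-15*(2 - 1*18))*I(6, -4) = -15*(2 - 1*18)*0 = -15*(2 - 18)*0 = -15*(-16)*0 = 240*0 = 0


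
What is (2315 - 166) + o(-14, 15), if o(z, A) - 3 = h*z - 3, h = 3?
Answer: 2107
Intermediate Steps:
o(z, A) = 3*z (o(z, A) = 3 + (3*z - 3) = 3 + (-3 + 3*z) = 3*z)
(2315 - 166) + o(-14, 15) = (2315 - 166) + 3*(-14) = 2149 - 42 = 2107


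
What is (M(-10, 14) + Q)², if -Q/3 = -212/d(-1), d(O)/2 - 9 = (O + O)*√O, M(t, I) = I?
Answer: 16014208/7225 + 5154144*I/7225 ≈ 2216.5 + 713.38*I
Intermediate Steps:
d(O) = 18 + 4*O^(3/2) (d(O) = 18 + 2*((O + O)*√O) = 18 + 2*((2*O)*√O) = 18 + 2*(2*O^(3/2)) = 18 + 4*O^(3/2))
Q = 159*(18 + 4*I)/85 (Q = -(-636)/(18 + 4*(-1)^(3/2)) = -(-636)/(18 + 4*(-I)) = -(-636)/(18 - 4*I) = -(-636)*(18 + 4*I)/340 = -(-159)*(18 + 4*I)/85 = 159*(18 + 4*I)/85 ≈ 33.671 + 7.4824*I)
(M(-10, 14) + Q)² = (14 + (2862/85 + 636*I/85))² = (4052/85 + 636*I/85)²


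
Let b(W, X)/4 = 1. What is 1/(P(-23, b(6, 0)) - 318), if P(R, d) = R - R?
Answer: -1/318 ≈ -0.0031447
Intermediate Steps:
b(W, X) = 4 (b(W, X) = 4*1 = 4)
P(R, d) = 0
1/(P(-23, b(6, 0)) - 318) = 1/(0 - 318) = 1/(-318) = -1/318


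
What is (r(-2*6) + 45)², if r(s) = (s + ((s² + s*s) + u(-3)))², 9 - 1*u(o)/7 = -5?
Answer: 19577886241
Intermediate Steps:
u(o) = 98 (u(o) = 63 - 7*(-5) = 63 + 35 = 98)
r(s) = (98 + s + 2*s²)² (r(s) = (s + ((s² + s*s) + 98))² = (s + ((s² + s²) + 98))² = (s + (2*s² + 98))² = (s + (98 + 2*s²))² = (98 + s + 2*s²)²)
(r(-2*6) + 45)² = ((98 - 2*6 + 2*(-2*6)²)² + 45)² = ((98 - 12 + 2*(-12)²)² + 45)² = ((98 - 12 + 2*144)² + 45)² = ((98 - 12 + 288)² + 45)² = (374² + 45)² = (139876 + 45)² = 139921² = 19577886241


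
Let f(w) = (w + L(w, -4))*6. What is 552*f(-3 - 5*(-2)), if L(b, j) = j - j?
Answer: 23184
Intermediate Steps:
L(b, j) = 0
f(w) = 6*w (f(w) = (w + 0)*6 = w*6 = 6*w)
552*f(-3 - 5*(-2)) = 552*(6*(-3 - 5*(-2))) = 552*(6*(-3 + 10)) = 552*(6*7) = 552*42 = 23184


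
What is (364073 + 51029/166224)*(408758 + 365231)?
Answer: 46840050653958809/166224 ≈ 2.8179e+11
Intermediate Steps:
(364073 + 51029/166224)*(408758 + 365231) = (364073 + 51029*(1/166224))*773989 = (364073 + 51029/166224)*773989 = (60517721381/166224)*773989 = 46840050653958809/166224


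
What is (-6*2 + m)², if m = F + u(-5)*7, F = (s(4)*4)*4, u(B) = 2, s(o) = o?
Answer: 4356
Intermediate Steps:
F = 64 (F = (4*4)*4 = 16*4 = 64)
m = 78 (m = 64 + 2*7 = 64 + 14 = 78)
(-6*2 + m)² = (-6*2 + 78)² = (-12 + 78)² = 66² = 4356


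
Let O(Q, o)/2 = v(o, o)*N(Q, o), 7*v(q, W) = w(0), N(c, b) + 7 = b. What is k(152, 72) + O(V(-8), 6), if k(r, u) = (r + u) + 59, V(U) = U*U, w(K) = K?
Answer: 283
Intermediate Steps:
N(c, b) = -7 + b
v(q, W) = 0 (v(q, W) = (⅐)*0 = 0)
V(U) = U²
k(r, u) = 59 + r + u
O(Q, o) = 0 (O(Q, o) = 2*(0*(-7 + o)) = 2*0 = 0)
k(152, 72) + O(V(-8), 6) = (59 + 152 + 72) + 0 = 283 + 0 = 283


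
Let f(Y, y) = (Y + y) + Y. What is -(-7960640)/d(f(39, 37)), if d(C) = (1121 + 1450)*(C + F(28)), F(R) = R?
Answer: 7960640/367653 ≈ 21.653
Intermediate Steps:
f(Y, y) = y + 2*Y
d(C) = 71988 + 2571*C (d(C) = (1121 + 1450)*(C + 28) = 2571*(28 + C) = 71988 + 2571*C)
-(-7960640)/d(f(39, 37)) = -(-7960640)/(71988 + 2571*(37 + 2*39)) = -(-7960640)/(71988 + 2571*(37 + 78)) = -(-7960640)/(71988 + 2571*115) = -(-7960640)/(71988 + 295665) = -(-7960640)/367653 = -1*(-7960640/367653) = 7960640/367653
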